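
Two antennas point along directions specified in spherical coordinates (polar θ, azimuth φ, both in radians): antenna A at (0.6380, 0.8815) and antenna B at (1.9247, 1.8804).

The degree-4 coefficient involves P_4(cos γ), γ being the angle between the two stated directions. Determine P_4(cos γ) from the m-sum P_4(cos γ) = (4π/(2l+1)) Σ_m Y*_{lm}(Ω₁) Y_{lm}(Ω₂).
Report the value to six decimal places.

0.372844

Summing Y*_{l m}(θ₁,φ₁)·Y_{l m}(θ₂,φ₂) over m ∈ [−4, 4]; prefactor 4π/(2·4+1) = 1.396263:
  [-4]  conj(Y_{4,-4})(Ω₁) = -0.05162 - 0.02088j ; Y_{4,-4}(Ω₂) = 0.11179 - 0.32386j ; Δ = -0.01253 + 0.01438j
  [-3]  conj(Y_{4,-3})(Ω₁) = -0.18672 + 0.10130j ; Y_{4,-3}(Ω₂) = -0.28675 - 0.21438j ; Δ = 0.07526 + 0.01098j
  [-2]  conj(Y_{4,-2})(Ω₁) = -0.07972 + 0.40965j ; Y_{4,-2}(Ω₂) = 0.03817 - 0.02721j ; Δ = 0.00810 + 0.01781j
  [-1]  conj(Y_{4,-1})(Ω₁) = 0.21836 + 0.26495j ; Y_{4,-1}(Ω₂) = -0.10118 - 0.31629j ; Δ = 0.06171 - 0.09587j
  [+0]  conj(Y_{4,0})(Ω₁) = -0.18883 + 0.00000j ; Y_{4,0}(Ω₂) = -0.01040 + 0.00000j ; Δ = 0.00196 + 0.00000j
  [+1]  conj(Y_{4,1})(Ω₁) = -0.21836 + 0.26495j ; Y_{4,1}(Ω₂) = 0.10118 - 0.31629j ; Δ = 0.06171 + 0.09587j
  [+2]  conj(Y_{4,2})(Ω₁) = -0.07972 - 0.40965j ; Y_{4,2}(Ω₂) = 0.03817 + 0.02721j ; Δ = 0.00810 - 0.01781j
  [+3]  conj(Y_{4,3})(Ω₁) = 0.18672 + 0.10130j ; Y_{4,3}(Ω₂) = 0.28675 - 0.21438j ; Δ = 0.07526 - 0.01098j
  [+4]  conj(Y_{4,4})(Ω₁) = -0.05162 + 0.02088j ; Y_{4,4}(Ω₂) = 0.11179 + 0.32386j ; Δ = -0.01253 - 0.01438j
Total Σ_m = 0.26703 + 0.00000j. Multiply by 1.396263: 0.37284 + 0.00000j. P_4(cos γ) = 0.372844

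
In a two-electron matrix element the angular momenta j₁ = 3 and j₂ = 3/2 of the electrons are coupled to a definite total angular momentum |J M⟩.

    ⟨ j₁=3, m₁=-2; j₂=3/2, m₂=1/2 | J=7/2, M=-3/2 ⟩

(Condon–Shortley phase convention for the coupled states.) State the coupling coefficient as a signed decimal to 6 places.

−√(3/7) = -0.654654

√[8·1!5!2!/9! · 1!5!2!1!2!5!] = √(6400/21)
  +(−1)^0/∏(0,1,5,2,0,0)! = 1/240  (running 1/240)
  +(−1)^1/∏(1,0,4,1,1,1)! = -1/24  (running -3/80)
⟨..|..⟩ = √(6400/21)·(-3/80) = -0.654654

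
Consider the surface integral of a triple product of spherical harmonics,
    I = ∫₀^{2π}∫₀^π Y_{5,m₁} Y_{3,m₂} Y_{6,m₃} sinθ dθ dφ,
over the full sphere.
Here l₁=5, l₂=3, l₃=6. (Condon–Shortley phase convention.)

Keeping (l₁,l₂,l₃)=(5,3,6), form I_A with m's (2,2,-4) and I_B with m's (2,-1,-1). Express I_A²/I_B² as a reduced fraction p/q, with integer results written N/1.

l's match ⇒ only the (l;m) 3-j factors differ between A and B.
A: triangle coeff Δ(5,3,6) = 1/675675; Σ_t [1,2]: t=1:−1/34560 t=2:+1/60480 = -1/80640; (3j)²=6/1001 [(5 3 6; 2 2 -4)], sign=-1
B: triangle coeff Δ(5,3,6) = 1/675675; Σ_t [0,2]: t=0:+1/5760 t=1:−1/8640 t=2:+1/241920 = 1/16128; (3j)²=5/1001 [(5 3 6; 2 -1 -1)], sign=-1
I_A²/I_B² = (6/1001)/(5/1001) = 6/5

6/5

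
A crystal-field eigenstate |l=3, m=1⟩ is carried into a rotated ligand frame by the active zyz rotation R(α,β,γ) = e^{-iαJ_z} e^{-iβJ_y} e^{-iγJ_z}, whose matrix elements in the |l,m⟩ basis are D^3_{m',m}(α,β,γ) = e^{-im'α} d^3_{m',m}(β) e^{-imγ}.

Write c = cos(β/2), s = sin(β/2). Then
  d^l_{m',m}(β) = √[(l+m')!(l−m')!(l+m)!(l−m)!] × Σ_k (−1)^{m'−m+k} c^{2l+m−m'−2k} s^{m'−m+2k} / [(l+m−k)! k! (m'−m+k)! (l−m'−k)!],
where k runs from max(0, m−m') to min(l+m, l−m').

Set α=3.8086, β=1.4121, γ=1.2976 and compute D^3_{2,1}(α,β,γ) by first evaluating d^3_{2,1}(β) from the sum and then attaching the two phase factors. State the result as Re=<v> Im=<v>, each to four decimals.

Re=-0.2075 Im=-0.1160

First d^3_{2,1}(β=1.4121), then the phase factors e^{-i(2)α} and e^{-i(1)γ}:
c=cos(1.412100/2)=0.760931, s=sin(1.412100/2)=0.648833; N=√[120·1·24·2]=75.894664
Admissible k: 0..1 (factorial args all ≥0)
  k=0: (−1)^1·75.8947/(24)·0.7609^5·0.6488^1 = -0.523430
  k=1: (−1)^2·75.8947/(12)·0.7609^3·0.6488^3 = +0.761140
d^3_{2,1}(1.4121) = -0.523430 +0.761140 = +0.237710
D = (+0.234575-0.972098i)·(+0.237710)·(+0.269811-0.962913i) = -0.207463-0.116040i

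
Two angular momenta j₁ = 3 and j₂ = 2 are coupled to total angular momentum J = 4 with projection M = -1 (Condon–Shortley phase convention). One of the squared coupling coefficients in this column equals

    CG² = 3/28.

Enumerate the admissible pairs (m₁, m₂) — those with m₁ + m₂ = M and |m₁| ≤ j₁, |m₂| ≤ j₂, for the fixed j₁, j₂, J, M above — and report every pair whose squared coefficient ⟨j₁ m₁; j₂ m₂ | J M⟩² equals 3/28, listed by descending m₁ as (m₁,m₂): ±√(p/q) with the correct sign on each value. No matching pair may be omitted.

Admissible pairs with m₁+m₂ = M = -1: (-3,2), (-2,1), (-1,0), (0,-1), (1,-2)
  (m₁,m₂)=(1,-2): CG² = 2/7, CG = +√(2/7)
  (m₁,m₂)=(0,-1): CG² = 3/14, CG = +√(3/14)
  (m₁,m₂)=(-1,0): CG² = 3/28, CG = −√(3/28)   ← matches the target
  (m₁,m₂)=(-2,1): CG² = 7/20, CG = −√(7/20)
  (m₁,m₂)=(-3,2): CG² = 3/70, CG = −√(3/70)
Pairs with CG² = 3/28: (-1,0): −√(3/28)

(-1,0): −√(3/28)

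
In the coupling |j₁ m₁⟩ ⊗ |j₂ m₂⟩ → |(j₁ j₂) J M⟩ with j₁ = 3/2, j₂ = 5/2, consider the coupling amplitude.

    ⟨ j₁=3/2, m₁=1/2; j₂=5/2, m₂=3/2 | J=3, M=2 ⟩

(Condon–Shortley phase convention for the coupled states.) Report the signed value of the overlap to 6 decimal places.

-0.288675  (= −√(1/12))

triangle: 1!×2!×4!/8! = 48/40320
(j±m)!: 2!×1!×4!×1!×5!×1! = 5760
prefactor² = (2J+1)×Δ×N² = 48
  k=0: +1/(0!×1!×1!×4!×1!×0!) = 1/24
  k=1: −1/(1!×0!×0!×3!×2!×1!) = -1/12
Σ = -1/24  ⇒  CG² = 48×(-1/24)² = 1/12
CG = −√(1/12) = -0.288675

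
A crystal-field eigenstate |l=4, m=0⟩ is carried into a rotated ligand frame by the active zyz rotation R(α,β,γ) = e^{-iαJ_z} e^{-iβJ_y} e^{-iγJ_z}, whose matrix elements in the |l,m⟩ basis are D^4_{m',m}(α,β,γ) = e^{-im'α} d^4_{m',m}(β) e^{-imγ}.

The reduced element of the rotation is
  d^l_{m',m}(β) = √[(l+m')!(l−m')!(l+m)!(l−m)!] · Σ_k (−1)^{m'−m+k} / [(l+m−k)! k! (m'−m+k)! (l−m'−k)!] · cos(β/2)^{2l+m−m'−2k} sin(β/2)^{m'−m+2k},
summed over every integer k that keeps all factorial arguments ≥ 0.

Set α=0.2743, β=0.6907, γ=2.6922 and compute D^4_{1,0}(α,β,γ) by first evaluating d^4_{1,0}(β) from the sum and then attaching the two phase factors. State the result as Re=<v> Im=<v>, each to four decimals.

Re=-0.3062 Im=0.0862

D^4_{1,0}(0.2743,0.6907,2.6922) = e^{-i·1·0.2743}·d^4_{1,0}(0.6907)·e^{-i·0·2.6922}. Compute d first:
With c≡cos(β/2)=0.940957 and s≡sin(β/2)=0.338526, N=[120·6·24·24]^{1/2}=643.987578
Admissible k: 0..3 (factorial args all ≥0)
  k=0: (−1)^1·643.9876/(144)·0.9410^7·0.3385^1 = -0.988771
  k=1: (−1)^2·643.9876/(24)·0.9410^5·0.3385^3 = +0.767877
  k=2: (−1)^3·643.9876/(24)·0.9410^3·0.3385^5 = -0.099388
  k=3: (−1)^4·643.9876/(144)·0.9410^1·0.3385^7 = +0.002144
d^4_{1,0}(0.6907) = -0.988771 +0.767877 -0.099388 +0.002144 = -0.318139
Phases: e^{-i·(1)·0.2743}=+0.962615-0.270873i, e^{-i·(0)·2.6922}=+1.000000+0.000000i ⇒ D=-0.306245+0.086175i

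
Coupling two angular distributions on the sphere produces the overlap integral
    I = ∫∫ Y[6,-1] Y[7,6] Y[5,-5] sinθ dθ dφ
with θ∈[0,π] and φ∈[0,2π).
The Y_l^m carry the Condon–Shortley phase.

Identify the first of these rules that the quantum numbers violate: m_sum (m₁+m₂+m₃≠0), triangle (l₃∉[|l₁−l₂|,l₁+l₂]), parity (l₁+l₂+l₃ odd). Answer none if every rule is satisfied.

Σmᵢ = 0  ✓
l₃∈[|l₁−l₂|,l₁+l₂]=[1,13], have l₃=5  ✓
Σlᵢ = 18 ⇒ even  ✓

none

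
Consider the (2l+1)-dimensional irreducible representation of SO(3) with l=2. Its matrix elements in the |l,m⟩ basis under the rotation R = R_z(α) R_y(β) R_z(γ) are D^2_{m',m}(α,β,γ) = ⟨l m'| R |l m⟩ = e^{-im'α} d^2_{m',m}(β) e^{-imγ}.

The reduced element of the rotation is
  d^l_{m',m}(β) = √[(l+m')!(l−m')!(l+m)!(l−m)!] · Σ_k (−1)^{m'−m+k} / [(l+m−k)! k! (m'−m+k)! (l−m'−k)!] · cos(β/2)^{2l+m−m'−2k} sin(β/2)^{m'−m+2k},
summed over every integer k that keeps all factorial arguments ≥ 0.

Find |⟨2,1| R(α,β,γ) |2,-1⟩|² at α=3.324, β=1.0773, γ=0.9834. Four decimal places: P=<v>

P=0.2626

Split into d^2_{1,-1}(β=1.0773) × two z-phases.
With c≡cos(β/2)=0.858402 and s≡sin(β/2)=0.512978, N=[6·1·1·6]^{1/2}=6.000000
k: max(0,(-1)−(1))=0 … min(2+(-1),2−(1))=1
  k=0: (−1)^2·6.0000/(2)·0.8584^2·0.5130^2 = +0.581701
  k=1: (−1)^3·6.0000/(6)·0.8584^0·0.5130^4 = -0.069246
d^2_{1,-1}(1.0773) = +0.581701 -0.069246 = +0.512455
|D^2_{1,-1}|² = |d^2_{1,-1}(β)|² = (+0.512455)² = 0.262610 (the z-rotation phases have unit modulus)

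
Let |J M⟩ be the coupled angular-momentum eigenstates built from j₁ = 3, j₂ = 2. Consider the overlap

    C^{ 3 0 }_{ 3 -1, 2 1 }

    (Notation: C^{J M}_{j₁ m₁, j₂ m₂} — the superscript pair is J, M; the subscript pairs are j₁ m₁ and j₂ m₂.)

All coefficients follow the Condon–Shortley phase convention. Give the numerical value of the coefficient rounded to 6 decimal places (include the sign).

+√(1/30) ≈ +0.182574

j₁+j₂−J=2  J+j₁−j₂=4  J−j₁+j₂=2  j₁+j₂+J+1=9
(j₁±m₁, j₂±m₂, J±M) = (2,4,3,1,3,3)
P² = 96/5
sum k=1..2:
  [1] −1/12 = -1/12
  [2] +1/8 = 1/8
S = 1/24
C² = P²·S² = 1/30 ; C = +0.182574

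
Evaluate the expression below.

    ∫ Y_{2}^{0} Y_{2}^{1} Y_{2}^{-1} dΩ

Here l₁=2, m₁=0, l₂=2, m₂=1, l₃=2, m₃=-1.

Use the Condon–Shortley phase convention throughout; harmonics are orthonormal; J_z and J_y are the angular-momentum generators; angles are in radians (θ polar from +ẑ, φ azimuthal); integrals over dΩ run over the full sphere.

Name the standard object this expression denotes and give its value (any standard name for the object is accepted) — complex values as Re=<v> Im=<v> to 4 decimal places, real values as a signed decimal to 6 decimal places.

Gaunt coefficient, -0.090112

This is a Gaunt coefficient — the integral of a triple product of spherical harmonics over the sphere.
m-sum 0 ✓  L=6 even ✓  0≤2≤4 ✓
Π(2lᵢ+1) = 5×5×5 = 125
triangle coeff Δ(2,2,2) = 1/630
Σ_t [0,2]: t=0:+1/8 t=1:−1/1 t=2:+1/8 = -3/4
(3j)²=2/35 [(2 2 2; 0 0 0)], sign=-1
Σ_t [1,2]: t=1:−1/2 t=2:+1/4 = -1/4
(3j)²=1/70 [(2 2 2; 0 1 -1)], sign=+1
⇒ 4πI² = 5/49
I = (-1)√(5/49/(4π)) = -0.09011188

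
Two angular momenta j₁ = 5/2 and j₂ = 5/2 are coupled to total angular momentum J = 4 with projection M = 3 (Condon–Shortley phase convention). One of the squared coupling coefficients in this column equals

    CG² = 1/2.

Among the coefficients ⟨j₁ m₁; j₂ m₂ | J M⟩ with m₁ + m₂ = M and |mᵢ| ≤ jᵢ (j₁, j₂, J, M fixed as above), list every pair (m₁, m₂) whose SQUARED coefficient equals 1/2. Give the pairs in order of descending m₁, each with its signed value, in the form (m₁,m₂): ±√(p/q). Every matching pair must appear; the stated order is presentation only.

Admissible pairs with m₁+m₂ = M = 3: (1/2,5/2), (3/2,3/2), (5/2,1/2)
  (m₁,m₂)=(5/2,1/2): CG² = 1/2, CG = +√(1/2)   ← matches the target
  (m₁,m₂)=(3/2,3/2): CG² = 0/1, CG = 0
  (m₁,m₂)=(1/2,5/2): CG² = 1/2, CG = −√(1/2)   ← matches the target
Pairs with CG² = 1/2: (5/2,1/2): +√(1/2); (1/2,5/2): −√(1/2)

(5/2,1/2): +√(1/2); (1/2,5/2): −√(1/2)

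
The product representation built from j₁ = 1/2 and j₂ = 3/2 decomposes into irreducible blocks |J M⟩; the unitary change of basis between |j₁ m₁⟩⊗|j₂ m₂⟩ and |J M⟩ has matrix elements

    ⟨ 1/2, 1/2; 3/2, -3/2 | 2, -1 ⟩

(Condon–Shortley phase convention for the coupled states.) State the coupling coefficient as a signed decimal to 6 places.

j₁+j₂−J=0  J+j₁−j₂=1  J−j₁+j₂=3  j₁+j₂+J+1=5
(j₁±m₁, j₂±m₂, J±M) = (1,0,0,3,1,3)
P² = 9
sum k=0..0:
  [0] +1/6 = 1/6
S = 1/6
C² = P²·S² = 1/4 ; C = +0.500000

+√(1/4) ≈ +0.500000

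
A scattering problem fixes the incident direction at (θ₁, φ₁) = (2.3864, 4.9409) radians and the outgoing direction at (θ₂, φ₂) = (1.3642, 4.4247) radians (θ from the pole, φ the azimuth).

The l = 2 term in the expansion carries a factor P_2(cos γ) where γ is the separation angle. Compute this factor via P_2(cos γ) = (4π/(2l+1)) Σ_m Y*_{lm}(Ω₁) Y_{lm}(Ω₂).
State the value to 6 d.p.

-0.217364

Term-by-term m-sum for l=2 (normalisation 4π/5 = 2.513274):
  m=-2: (-0.16285 - 0.08008j) × (-0.31044 - 0.20135j) = 0.03443 + 0.05765j  (running Σ = 0.03443 + 0.05765j)
  m=-1: (-0.08734 + 0.37555j) × (-0.04401 + 0.14873j) = -0.05201 - 0.02952j  (running Σ = -0.01758 + 0.02813j)
  m=0: (0.18626 + 0.00000j) × (-0.27558 + 0.00000j) = -0.05133 + 0.00000j  (running Σ = -0.06891 + 0.02813j)
  m=1: (0.08734 + 0.37555j) × (0.04401 + 0.14873j) = -0.05201 + 0.02952j  (running Σ = -0.12092 + 0.05765j)
  m=2: (-0.16285 + 0.08008j) × (-0.31044 + 0.20135j) = 0.03443 - 0.05765j  (running Σ = -0.08649 + 0.00000j)
Accumulated sum -0.08649 + 0.00000j; after 4π/(2l+1) scaling, -0.21736 + 0.00000j ⇒ P_2 = -0.217364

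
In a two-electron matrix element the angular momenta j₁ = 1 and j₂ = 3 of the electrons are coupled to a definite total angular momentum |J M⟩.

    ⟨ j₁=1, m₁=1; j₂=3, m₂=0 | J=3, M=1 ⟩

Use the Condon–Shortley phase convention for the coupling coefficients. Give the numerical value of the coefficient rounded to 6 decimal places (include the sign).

+√(1/2) ≈ +0.707107

triangle: 1!*1!*5!/8! = 120/40320
(j±m)!: 2!*0!*3!*3!*4!*2! = 3456
prefactor² = (2J+1)*Δ*N² = 72
  k=0: +1/(0!*1!*0!*3!*1!*2!) = 1/12
Σ = 1/12  ⇒  CG² = 72*(1/12)² = 1/2
CG = +√(1/2) = +0.707107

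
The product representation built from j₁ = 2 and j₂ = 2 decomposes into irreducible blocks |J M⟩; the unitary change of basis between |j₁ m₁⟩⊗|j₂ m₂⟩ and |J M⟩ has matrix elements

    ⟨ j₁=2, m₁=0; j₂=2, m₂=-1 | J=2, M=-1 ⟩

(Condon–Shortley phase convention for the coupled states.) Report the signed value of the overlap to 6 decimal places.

j₁+j₂−J=2  J+j₁−j₂=2  J−j₁+j₂=2  j₁+j₂+J+1=7
(j₁±m₁, j₂±m₂, J±M) = (2,2,1,3,1,3)
P² = 8/7
sum k=0..1:
  [0] +1/4 = 1/4
  [1] −1/2 = -1/2
S = -1/4
C² = P²·S² = 1/14 ; C = -0.267261

-0.267261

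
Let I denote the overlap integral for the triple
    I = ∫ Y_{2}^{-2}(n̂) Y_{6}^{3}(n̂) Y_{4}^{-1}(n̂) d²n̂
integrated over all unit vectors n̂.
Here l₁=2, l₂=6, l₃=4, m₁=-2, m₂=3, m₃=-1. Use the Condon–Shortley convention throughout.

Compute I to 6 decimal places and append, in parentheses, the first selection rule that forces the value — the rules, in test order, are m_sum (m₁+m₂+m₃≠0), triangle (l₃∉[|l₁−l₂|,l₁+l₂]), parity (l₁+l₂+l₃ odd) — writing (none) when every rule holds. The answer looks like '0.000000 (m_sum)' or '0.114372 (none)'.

Checks pass: Σm=0; 12 even; l₃=4∈[4,8].
(2·2+1)(2·6+1)(2·4+1) = 585
Δ: 4! 0! 8! / 13! → 1/6435
sum: t=2:+1/2304 = 1/2304
3j²(2 6 4; 0 0 0) = Δ·Π!·Σ² = 5/143  (sign +1)
sum: t=4:+1/17280 = 1/17280
3j²(2 6 4; -2 3 -1) = Δ·Π!·Σ² = 14/715  (sign -1)
combine: 4πI² = 585·5/143·14/715 = 630/1573
take √, sign -1: I = -0.17852580
No selection rule forces the value: the integral is nonzero (none).

-0.178526 (none)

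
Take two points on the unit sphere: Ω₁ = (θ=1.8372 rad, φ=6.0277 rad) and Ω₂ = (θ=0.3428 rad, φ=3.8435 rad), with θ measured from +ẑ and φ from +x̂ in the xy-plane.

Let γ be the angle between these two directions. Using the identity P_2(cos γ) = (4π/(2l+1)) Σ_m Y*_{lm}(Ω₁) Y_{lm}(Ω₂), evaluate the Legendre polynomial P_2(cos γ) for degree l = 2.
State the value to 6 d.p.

-0.216668

Expand P_2 via completeness: Σ_{m} conj(Y_{2,m}) at Ω₁ times Y_{2,m} at Ω₂ —
  [-2]  conj(Y_{2,-2})(Ω₁) = 0.31358 - 0.17581j ; Y_{2,-2}(Ω₂) = 0.00725 - 0.04303j ; Δ = -0.00529 - 0.01477j
  [-1]  conj(Y_{2,-1})(Ω₁) = -0.18984 + 0.04959j ; Y_{2,-1}(Ω₂) = -0.18675 + 0.15791j ; Δ = 0.02762 - 0.03924j
  [+0]  conj(Y_{2,0})(Ω₁) = -0.24981 + 0.00000j ; Y_{2,0}(Ω₂) = 0.52388 + 0.00000j ; Δ = -0.13087 + 0.00000j
  [+1]  conj(Y_{2,1})(Ω₁) = 0.18984 + 0.04959j ; Y_{2,1}(Ω₂) = 0.18675 + 0.15791j ; Δ = 0.02762 + 0.03924j
  [+2]  conj(Y_{2,2})(Ω₁) = 0.31358 + 0.17581j ; Y_{2,2}(Ω₂) = 0.00725 + 0.04303j ; Δ = -0.00529 + 0.01477j
Σ over m = -0.08621 + 0.00000j; ×(4π/5) → -0.21667 + 0.00000j. Real part: -0.216668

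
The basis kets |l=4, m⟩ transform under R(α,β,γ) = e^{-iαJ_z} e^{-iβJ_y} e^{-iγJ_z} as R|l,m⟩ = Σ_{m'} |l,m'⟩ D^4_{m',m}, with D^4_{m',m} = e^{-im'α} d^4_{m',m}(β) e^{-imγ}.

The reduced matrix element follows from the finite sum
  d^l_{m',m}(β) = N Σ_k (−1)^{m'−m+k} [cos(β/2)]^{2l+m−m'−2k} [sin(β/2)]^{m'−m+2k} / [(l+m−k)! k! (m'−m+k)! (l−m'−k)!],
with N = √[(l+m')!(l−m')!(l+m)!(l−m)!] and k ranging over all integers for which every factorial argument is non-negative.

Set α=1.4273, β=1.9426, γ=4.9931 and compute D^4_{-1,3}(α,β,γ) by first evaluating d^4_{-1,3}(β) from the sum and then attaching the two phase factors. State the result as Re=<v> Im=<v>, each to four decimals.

D^4_{-1,3}(1.4273,1.9426,4.9931) = e^{-i·-1·1.4273}·d^4_{-1,3}(1.9426)·e^{-i·3·4.9931}. Compute d first:
With c≡cos(β/2)=0.564227 and s≡sin(β/2)=0.825620, N=[6·120·5040·1]^{1/2}=1904.940944
Admissible k: 4..5 (factorial args all ≥0)
  k=4: (−1)^0·1904.9409/(144)·0.5642^4·0.8256^4 = +0.622951
  k=5: (−1)^1·1904.9409/(240)·0.5642^2·0.8256^6 = -0.800310
d^4_{-1,3}(1.9426) = +0.622951 -0.800310 = -0.177359
Phases: e^{-i·(-1)·1.4273}=+0.143004+0.989722i, e^{-i·(3)·4.9931}=-0.746065-0.665873i ⇒ D=-0.097962+0.147850i

Re=-0.0980 Im=0.1478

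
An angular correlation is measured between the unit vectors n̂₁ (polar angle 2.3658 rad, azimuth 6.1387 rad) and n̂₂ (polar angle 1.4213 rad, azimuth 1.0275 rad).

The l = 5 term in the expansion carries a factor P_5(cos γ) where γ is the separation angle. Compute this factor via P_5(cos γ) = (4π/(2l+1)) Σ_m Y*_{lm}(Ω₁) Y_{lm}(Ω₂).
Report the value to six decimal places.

Summing Y*_{l m}(θ₁,φ₁)·Y_{l m}(θ₂,φ₂) over m ∈ [−5, 5]; prefactor 4π/(2·5+1) = 1.142397:
  m=-5: Y*=(0.058639, -0.051683)  Y=(0.180979, 0.399761)  product (0.031273, 0.014088)
  m=-4: Y*=(-0.211048, 0.137652)  Y=(-0.118428, 0.172221)  product (0.001287, -0.052649)
  m=-3: Y*=(0.386674, -0.178957)  Y=(0.267248, 0.015811)  product (0.106167, -0.041712)
  m=-2: Y*=(-0.300737, 0.089407)  Y=(0.107249, 0.203909)  product (-0.050485, -0.051734)
  m=-1: Y*=(-0.151110, 0.021986)  Y=(0.114571, -0.189712)  product (-0.013142, 0.031186)
  m=+0: Y*=(0.359947, -0.000000)  Y=(0.234771, 0.000000)  product (0.084505, 0.000000)
  m=+1: Y*=(0.151110, 0.021986)  Y=(-0.114571, -0.189712)  product (-0.013142, -0.031186)
  m=+2: Y*=(-0.300737, -0.089407)  Y=(0.107249, -0.203909)  product (-0.050485, 0.051734)
  m=+3: Y*=(-0.386674, -0.178957)  Y=(-0.267248, 0.015811)  product (0.106167, 0.041712)
  m=+4: Y*=(-0.211048, -0.137652)  Y=(-0.118428, -0.172221)  product (0.001287, 0.052649)
  m=+5: Y*=(-0.058639, -0.051683)  Y=(-0.180979, 0.399761)  product (0.031273, -0.014088)
Accumulated sum (0.234707, -0.000000); after 4π/(2l+1) scaling, (0.268129, -0.000000) ⇒ P_5 = 0.268129

0.268129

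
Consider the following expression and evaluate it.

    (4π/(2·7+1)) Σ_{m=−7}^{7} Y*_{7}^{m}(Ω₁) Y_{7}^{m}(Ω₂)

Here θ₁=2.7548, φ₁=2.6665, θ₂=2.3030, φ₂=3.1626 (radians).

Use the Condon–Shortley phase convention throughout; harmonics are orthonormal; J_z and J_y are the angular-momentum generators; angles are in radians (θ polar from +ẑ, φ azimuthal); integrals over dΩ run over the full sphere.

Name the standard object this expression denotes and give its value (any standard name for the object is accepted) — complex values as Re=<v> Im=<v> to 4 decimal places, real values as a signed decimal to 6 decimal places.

Legendre polynomial (addition theorem), -0.410080

This sum is the spherical-harmonic addition theorem: it equals the Legendre polynomial P_l(cos γ) of the angle γ between the two directions.
Term-by-term m-sum for l=7 (normalisation 4π/15 = 0.837758):
  m=-7: (+0.000534-0.000099i) × (-0.062243+0.009219i) = -0.000032+0.000011i  (running Σ = -0.000032+0.000011i)
  m=-6: (+0.004782+0.001433i) × (-0.209949+0.026604i) = -0.001042-0.000174i  (running Σ = -0.001075-0.000162i)
  m=-5: (+0.020499+0.019723i) × (-0.399304+0.042097i) = -0.009015-0.007013i  (running Σ = -0.010090-0.007175i)
  m=-4: (+0.036298+0.106121i) × (-0.420198+0.035392i) = -0.019008-0.043307i  (running Σ = -0.029098-0.050482i)
  m=-3: (-0.044425+0.303127i) × (-0.093780+0.005918i) = +0.002372-0.028690i  (running Σ = -0.026726-0.079172i)
  m=-2: (-0.309970+0.433626i) × (+0.323619-0.013605i) = -0.094413+0.144547i  (running Σ = -0.121139+0.065374i)
  m=-1: (-0.371290+0.190988i) × (+0.248850-0.005228i) = -0.091397+0.049469i  (running Σ = -0.212536+0.114843i)
  m=0: (+0.249449-0.000000i) × (-0.258271+0.000000i) = -0.064426+0.000000i  (running Σ = -0.276961+0.114843i)
  m=1: (+0.371290+0.190988i) × (-0.248850-0.005228i) = -0.091397-0.049469i  (running Σ = -0.368358+0.065374i)
  m=2: (-0.309970-0.433626i) × (+0.323619+0.013605i) = -0.094413-0.144547i  (running Σ = -0.462771-0.079172i)
  m=3: (+0.044425+0.303127i) × (+0.093780+0.005918i) = +0.002372+0.028690i  (running Σ = -0.460399-0.050482i)
  m=4: (+0.036298-0.106121i) × (-0.420198-0.035392i) = -0.019008+0.043307i  (running Σ = -0.479407-0.007175i)
  m=5: (-0.020499+0.019723i) × (+0.399304+0.042097i) = -0.009015+0.007013i  (running Σ = -0.488423-0.000162i)
  m=6: (+0.004782-0.001433i) × (-0.209949-0.026604i) = -0.001042+0.000174i  (running Σ = -0.489465+0.000011i)
  m=7: (-0.000534-0.000099i) × (+0.062243+0.009219i) = -0.000032-0.000011i  (running Σ = -0.489497+0.000000i)
Σ over m = -0.489497+0.000000i; ×(4π/15) → -0.410080+0.000000i. Real part: -0.410080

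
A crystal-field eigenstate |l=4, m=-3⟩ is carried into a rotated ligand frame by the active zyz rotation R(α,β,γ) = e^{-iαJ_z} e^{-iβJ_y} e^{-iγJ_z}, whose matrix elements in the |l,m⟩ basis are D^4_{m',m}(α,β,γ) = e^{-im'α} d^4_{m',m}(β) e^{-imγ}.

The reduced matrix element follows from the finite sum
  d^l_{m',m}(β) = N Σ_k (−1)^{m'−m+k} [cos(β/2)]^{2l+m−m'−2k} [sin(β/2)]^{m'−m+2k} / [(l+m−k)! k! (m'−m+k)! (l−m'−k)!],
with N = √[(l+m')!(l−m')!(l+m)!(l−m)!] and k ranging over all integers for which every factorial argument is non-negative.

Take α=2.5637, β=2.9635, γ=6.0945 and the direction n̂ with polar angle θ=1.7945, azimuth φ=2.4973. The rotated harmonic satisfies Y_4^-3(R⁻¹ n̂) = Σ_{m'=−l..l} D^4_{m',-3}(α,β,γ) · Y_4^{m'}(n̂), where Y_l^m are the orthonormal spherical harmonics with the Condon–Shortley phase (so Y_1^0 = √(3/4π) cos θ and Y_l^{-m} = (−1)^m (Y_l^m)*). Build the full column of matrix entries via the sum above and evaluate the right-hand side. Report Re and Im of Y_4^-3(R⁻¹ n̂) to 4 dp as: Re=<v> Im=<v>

Need the full column D^4_{m',-3} for m'=−4..4 at α=2.5637, β=2.9635, γ=6.0945.
cos(β/2)=0.088929, sin(β/2)=0.996038
d^4_{-4,-3}: single k=1 term ⇒ +0.000000;  D = -0.000000-0.000000i
d^4_{-3,-3}: k∈[0..1] ⇒ +0.000000 -0.000003 = -0.000003;  D = -0.000002-0.000003i
d^4_{-2,-3}: k∈[0..1] ⇒ -0.000000 +0.000062 = +0.000062;  D = -0.000009-0.000061i
d^4_{-1,-3}: k∈[0..1] ⇒ +0.000004 -0.000814 = -0.000810;  D = +0.000336-0.000738i
d^4_{0,-3}: k∈[0..1] ⇒ -0.000065 +0.008158 = +0.008093;  D = +0.006830-0.004340i
d^4_{1,-3}: k∈[0..1] ⇒ +0.000814 -0.061293 = -0.060479;  D = +0.060474+0.000716i
d^4_{2,-3}: k∈[0..1] ⇒ -0.007739 +0.323621 = +0.315882;  D = +0.262527+0.175674i
d^4_{3,-3}: k∈[0..1] ⇒ +0.054055 -0.968740 = -0.914685;  D = +0.358868+0.841346i
d^4_{4,-3}: single k=0 term ⇒ -0.244635;  D = +0.042525-0.240910i
Y_4^{m'}(θ=1.7945,φ=2.4973) and Σ D·Y over m':
  (-0.0000-0.0000i)·(-0.3380+0.2140i)  (-0.0000-0.0000i)·(-0.0912+0.2407i)  (-0.0000-0.0001i)·(-0.0581-0.2002i)  (+0.0003-0.0007i)·(-0.2173-0.1632i)  (+0.0068-0.0043i)·(+0.1701+0.0000i)  (+0.0605+0.0007i)·(+0.2173-0.1632i)  (+0.2625+0.1757i)·(-0.0581+0.2002i)  (+0.3589+0.8413i)·(+0.0912+0.2407i)  (+0.0425-0.2409i)·(-0.3380-0.2140i)
Y_4^-3(R⁻¹ n̂) = -0.271953+0.267467i

Re=-0.2720 Im=0.2675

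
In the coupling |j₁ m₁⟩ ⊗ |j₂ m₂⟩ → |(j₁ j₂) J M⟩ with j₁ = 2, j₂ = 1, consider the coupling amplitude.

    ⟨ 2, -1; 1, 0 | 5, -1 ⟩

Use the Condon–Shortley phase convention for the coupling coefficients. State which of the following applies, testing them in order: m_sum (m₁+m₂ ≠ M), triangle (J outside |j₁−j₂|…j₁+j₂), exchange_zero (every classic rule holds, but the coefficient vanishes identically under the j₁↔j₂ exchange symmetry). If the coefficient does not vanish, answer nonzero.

triangle

m-sum: m₁+m₂ = -1+0 = -1, M = -1  ✓
triangle: need |j₁−j₂| ≤ J ≤ j₁+j₂, i.e. J ∈ [1, 3]; J = 5 is outside ✗ ⇒ coefficient is 0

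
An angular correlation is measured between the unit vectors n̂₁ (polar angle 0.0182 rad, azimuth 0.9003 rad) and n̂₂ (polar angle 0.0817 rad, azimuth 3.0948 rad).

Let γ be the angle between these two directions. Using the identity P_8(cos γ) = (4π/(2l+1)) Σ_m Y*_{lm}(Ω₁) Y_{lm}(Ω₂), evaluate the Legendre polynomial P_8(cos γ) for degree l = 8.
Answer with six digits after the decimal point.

0.848664

Addition theorem: P_8(cos γ) = (4π/17) Σ_m Y*_{lm}(Ω₁) Y_{lm}(Ω₂), m = −8…8:
  term(m=-8) = 0.00000 + 0.00000j   from Y*(Ω₁)=0.00000 + 0.00000j, Y(Ω₂)=0.00000 + 0.00000j
  term(m=-7) = -0.00000 - 0.00000j   from Y*(Ω₁)=0.00000 + 0.00000j, Y(Ω₂)=-0.00000 - 0.00000j
  term(m=-6) = 0.00000 - 0.00000j   from Y*(Ω₁)=0.00000 - 0.00000j, Y(Ω₂)=0.00000 + 0.00000j
  term(m=-5) = -0.00000 + 0.00000j   from Y*(Ω₁)=-0.00000 - 0.00000j, Y(Ω₂)=-0.00003 - 0.00001j
  term(m=-4) = -0.00000 - 0.00000j   from Y*(Ω₁)=-0.00000 - 0.00000j, Y(Ω₂)=0.00058 + 0.00011j
  term(m=-3) = 0.00000 - 0.00000j   from Y*(Ω₁)=-0.00008 + 0.00004j, Y(Ω₂)=-0.00733 - 0.00104j
  term(m=-2) = -0.00007 + 0.00021j   from Y*(Ω₁)=-0.00078 + 0.00332j, Y(Ω₂)=0.06596 + 0.00619j
  term(m=-1) = -0.01985 - 0.02759j   from Y*(Ω₁)=0.05564 + 0.07016j, Y(Ω₂)=-0.37922 - 0.01776j
  term(m=+0) = 1.18794 + 0.00000j   from Y*(Ω₁)=1.15618 + 0.00000j, Y(Ω₂)=1.02747 + 0.00000j
  term(m=+1) = -0.01985 + 0.02759j   from Y*(Ω₁)=-0.05564 + 0.07016j, Y(Ω₂)=0.37922 - 0.01776j
  term(m=+2) = -0.00007 - 0.00021j   from Y*(Ω₁)=-0.00078 - 0.00332j, Y(Ω₂)=0.06596 - 0.00619j
  term(m=+3) = 0.00000 + 0.00000j   from Y*(Ω₁)=0.00008 + 0.00004j, Y(Ω₂)=0.00733 - 0.00104j
  term(m=+4) = -0.00000 + 0.00000j   from Y*(Ω₁)=-0.00000 + 0.00000j, Y(Ω₂)=0.00058 - 0.00011j
  term(m=+5) = -0.00000 - 0.00000j   from Y*(Ω₁)=0.00000 - 0.00000j, Y(Ω₂)=0.00003 - 0.00001j
  term(m=+6) = 0.00000 + 0.00000j   from Y*(Ω₁)=0.00000 + 0.00000j, Y(Ω₂)=0.00000 - 0.00000j
  term(m=+7) = -0.00000 + 0.00000j   from Y*(Ω₁)=-0.00000 + 0.00000j, Y(Ω₂)=0.00000 - 0.00000j
  term(m=+8) = 0.00000 - 0.00000j   from Y*(Ω₁)=0.00000 - 0.00000j, Y(Ω₂)=0.00000 - 0.00000j
Σ over m = 1.14809 - 0.00000j; ×(4π/17) → 0.84866 - 0.00000j. Real part: 0.848664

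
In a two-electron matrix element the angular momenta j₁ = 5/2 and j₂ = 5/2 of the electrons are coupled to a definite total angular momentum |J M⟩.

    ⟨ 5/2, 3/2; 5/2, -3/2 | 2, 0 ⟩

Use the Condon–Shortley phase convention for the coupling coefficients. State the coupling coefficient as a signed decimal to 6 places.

+√(1/84) = +0.109109

√[5·3!2!2!/8! · 4!1!1!4!2!2!] = √(48/7)
  +(−1)^0/∏(0,3,1,1,1,1)! = 1/6  (running 1/6)
  +(−1)^1/∏(1,2,0,0,2,2)! = -1/8  (running 1/24)
⟨..|..⟩ = √(48/7)·(1/24) = +0.109109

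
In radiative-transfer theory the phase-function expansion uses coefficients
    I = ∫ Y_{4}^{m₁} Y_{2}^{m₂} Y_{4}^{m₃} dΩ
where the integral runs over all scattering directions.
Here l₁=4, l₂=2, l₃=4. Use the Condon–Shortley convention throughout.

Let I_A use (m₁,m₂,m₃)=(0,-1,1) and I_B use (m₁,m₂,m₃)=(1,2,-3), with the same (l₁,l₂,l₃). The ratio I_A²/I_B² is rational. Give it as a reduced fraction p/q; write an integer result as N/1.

Same 4,2,4: normalisation and zero-m 3j drop out of the ratio.
A: Δ: 2! 6! 2! / 11! → 1/13860; sum: t=0:+1/96 t=1:−1/72 = -1/288; 3j²(4 2 4; 0 -1 1) = Δ·Π!·Σ² = 1/462  (sign +1)
B: Δ: 2! 6! 2! / 11! → 1/13860; sum: t=2:+1/480 = 1/480; 3j²(4 2 4; 1 2 -3) = Δ·Π!·Σ² = 3/110  (sign -1)
I_A²/I_B² = (1/462)/(3/110) = 5/63

5/63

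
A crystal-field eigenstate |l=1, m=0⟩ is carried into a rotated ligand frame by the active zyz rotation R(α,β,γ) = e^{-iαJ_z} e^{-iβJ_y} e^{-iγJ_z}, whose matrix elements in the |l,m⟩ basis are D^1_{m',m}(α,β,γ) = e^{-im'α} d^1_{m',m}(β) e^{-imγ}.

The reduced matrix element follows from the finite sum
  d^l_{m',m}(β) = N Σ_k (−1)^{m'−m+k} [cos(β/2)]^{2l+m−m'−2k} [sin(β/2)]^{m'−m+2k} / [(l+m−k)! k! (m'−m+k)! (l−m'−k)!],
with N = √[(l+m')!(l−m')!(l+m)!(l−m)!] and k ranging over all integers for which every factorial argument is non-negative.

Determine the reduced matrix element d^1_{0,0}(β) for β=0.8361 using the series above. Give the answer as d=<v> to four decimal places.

d=0.6704

d^1_{0,0}(β=0.8361) via the finite sum:
Half-angle: c=0.913882, s=0.405979. N=√(1·1·1·1)=1.000000
k∈{0,1} keeps every argument non-negative
  k=0: (−1)^0·1.0000/(1)·0.9139^2·0.4060^0 = +0.835181
  k=1: (−1)^1·1.0000/(1)·0.9139^0·0.4060^2 = -0.164819
d^1_{0,0}(0.8361) = +0.835181 -0.164819 = +0.670362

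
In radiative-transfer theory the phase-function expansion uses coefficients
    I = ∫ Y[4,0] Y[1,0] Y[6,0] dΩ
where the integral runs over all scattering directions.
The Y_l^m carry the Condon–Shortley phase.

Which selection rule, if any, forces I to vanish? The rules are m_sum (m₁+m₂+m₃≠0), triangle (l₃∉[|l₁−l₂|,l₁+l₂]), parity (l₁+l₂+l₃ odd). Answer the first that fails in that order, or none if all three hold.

azimuthal sum: 0 + 0 + 0 = 0  ✓
l₃ must lie in [3,5]; have l₃=6  ✗
L = 4 + 1 + 6 = 11 (odd)

triangle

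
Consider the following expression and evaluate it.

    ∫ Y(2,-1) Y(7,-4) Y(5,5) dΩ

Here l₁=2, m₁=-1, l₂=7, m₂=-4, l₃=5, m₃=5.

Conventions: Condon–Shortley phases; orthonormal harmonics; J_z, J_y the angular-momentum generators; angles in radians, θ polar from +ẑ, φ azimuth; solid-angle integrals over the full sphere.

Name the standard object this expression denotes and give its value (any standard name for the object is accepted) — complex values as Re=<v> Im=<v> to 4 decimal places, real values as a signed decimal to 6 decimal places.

Gaunt coefficient, +0.037585

This is a Gaunt coefficient — the integral of a triple product of spherical harmonics over the sphere.
m-sum 0 ✓  L=14 even ✓  5≤5≤9 ✓
Π(2lᵢ+1) = 5×15×11 = 825
triangle coeff Δ(2,7,5) = 1/15015
Σ_t [2,2]: t=2:+1/57600 = 1/57600
(3j)²=21/715 [(2 7 5; 0 0 0)], sign=-1
Σ_t [3,3]: t=3:−1/21772800 = -1/21772800
(3j)²=1/1365 [(2 7 5; -1 -4 5)], sign=-1
⇒ 4πI² = 3/169
I = (+1)√(3/169/(4π)) = 0.03758481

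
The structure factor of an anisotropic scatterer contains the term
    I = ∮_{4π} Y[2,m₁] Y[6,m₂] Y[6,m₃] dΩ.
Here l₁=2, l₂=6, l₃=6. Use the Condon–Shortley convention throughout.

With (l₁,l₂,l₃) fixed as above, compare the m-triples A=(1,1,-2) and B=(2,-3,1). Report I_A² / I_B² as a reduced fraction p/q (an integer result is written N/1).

l's match ⇒ only the (l;m) 3-j factors differ between A and B.
A: triangle coeff Δ(2,6,6) = 1/90090; Σ_t [0,1]: t=0:+1/60480 t=1:−1/34560 = -1/80640; (3j)²=6/1001 [(2 6 6; 1 1 -2)], sign=-1
B: triangle coeff Δ(2,6,6) = 1/90090; Σ_t [0,0]: t=0:+1/120960 = 1/120960; (3j)²=24/1001 [(2 6 6; 2 -3 1)], sign=-1
I_A²/I_B² = (6/1001)/(24/1001) = 1/4

1/4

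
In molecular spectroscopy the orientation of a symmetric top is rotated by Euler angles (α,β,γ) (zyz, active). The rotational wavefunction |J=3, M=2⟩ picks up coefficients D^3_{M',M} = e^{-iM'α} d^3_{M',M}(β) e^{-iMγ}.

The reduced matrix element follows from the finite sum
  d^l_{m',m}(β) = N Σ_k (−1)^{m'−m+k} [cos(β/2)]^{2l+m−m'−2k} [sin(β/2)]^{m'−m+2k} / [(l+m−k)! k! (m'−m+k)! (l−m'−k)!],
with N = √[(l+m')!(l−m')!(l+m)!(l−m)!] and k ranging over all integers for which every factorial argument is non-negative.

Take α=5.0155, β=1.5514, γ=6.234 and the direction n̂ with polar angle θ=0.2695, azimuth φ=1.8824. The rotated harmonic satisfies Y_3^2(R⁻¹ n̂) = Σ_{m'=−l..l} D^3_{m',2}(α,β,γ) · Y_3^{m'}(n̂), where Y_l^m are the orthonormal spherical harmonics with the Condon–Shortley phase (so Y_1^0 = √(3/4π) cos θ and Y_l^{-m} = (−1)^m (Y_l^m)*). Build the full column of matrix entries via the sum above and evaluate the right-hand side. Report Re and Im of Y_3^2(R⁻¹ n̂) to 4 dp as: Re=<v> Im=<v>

Need the full column D^3_{m',2} for m'=−3..3 at α=5.0155, β=1.5514, γ=6.2340.
cos(β/2)=0.713931, sin(β/2)=0.700216
d^3_{-3,2}: single k=5 term ⇒ +0.294369;  D = -0.248921+0.157135i
d^3_{-2,2}: k∈[4..5] ⇒ +0.612648 -0.117867 = +0.494781;  D = -0.376961-0.320481i
d^3_{-1,2}: k∈[3..4] ⇒ +0.790123 -0.380029 = +0.410095;  D = +0.160258-0.377485i
d^3_{0,2}: k∈[2..3] ⇒ +0.697670 -0.671122 = +0.026548;  D = +0.026420+0.002607i
d^3_{1,2}: k∈[1..2] ⇒ +0.410689 -0.790123 = -0.379434;  D = -0.077144-0.371509i
d^3_{2,2}: k∈[0..1] ⇒ +0.132415 -0.636882 = -0.504467;  D = +0.440799-0.245323i
d^3_{3,2}: single k=0 term ⇒ -0.318119;  D = +0.230620+0.219120i
Y_3^{m'}(θ=0.2695,φ=1.8824) and Σ D·Y over m':
  (-0.2489+0.1571i)·(+0.0063+0.0047i)  (-0.3770-0.3205i)·(-0.0567+0.0408i)  (+0.1603-0.3775i)·(-0.0962-0.2986i)  (+0.0264+0.0026i)·(+0.5919+0.0000i)  (-0.0771-0.3715i)·(+0.0962-0.2986i)  (+0.4408-0.2453i)·(-0.0567-0.0408i)  (+0.2306+0.2191i)·(-0.0063+0.0047i)
Y_3^2(R⁻¹ n̂) = -0.236183-0.024422i

Re=-0.2362 Im=-0.0244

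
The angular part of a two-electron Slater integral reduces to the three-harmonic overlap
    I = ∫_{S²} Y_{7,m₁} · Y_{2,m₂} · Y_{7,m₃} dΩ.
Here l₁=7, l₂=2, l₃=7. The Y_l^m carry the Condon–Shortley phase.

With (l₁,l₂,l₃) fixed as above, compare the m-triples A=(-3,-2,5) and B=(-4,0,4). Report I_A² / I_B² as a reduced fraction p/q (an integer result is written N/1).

Same 7,2,7: normalisation and zero-m 3j drop out of the ratio.
A: Δ: 2! 12! 2! / 17! → 1/185640; sum: t=0:+1/29030400 = 1/29030400; 3j²(7 2 7; -3 -2 5) = Δ·Π!·Σ² = 99/7735  (sign +1)
B: Δ: 2! 12! 2! / 17! → 1/185640; sum: t=0:+1/159667200 t=1:−1/7257600 t=2:+1/8709120 = -1/59875200; 3j²(7 2 7; -4 0 4) = Δ·Π!·Σ² = 8/23205  (sign +1)
I_A²/I_B² = (99/7735)/(8/23205) = 297/8

297/8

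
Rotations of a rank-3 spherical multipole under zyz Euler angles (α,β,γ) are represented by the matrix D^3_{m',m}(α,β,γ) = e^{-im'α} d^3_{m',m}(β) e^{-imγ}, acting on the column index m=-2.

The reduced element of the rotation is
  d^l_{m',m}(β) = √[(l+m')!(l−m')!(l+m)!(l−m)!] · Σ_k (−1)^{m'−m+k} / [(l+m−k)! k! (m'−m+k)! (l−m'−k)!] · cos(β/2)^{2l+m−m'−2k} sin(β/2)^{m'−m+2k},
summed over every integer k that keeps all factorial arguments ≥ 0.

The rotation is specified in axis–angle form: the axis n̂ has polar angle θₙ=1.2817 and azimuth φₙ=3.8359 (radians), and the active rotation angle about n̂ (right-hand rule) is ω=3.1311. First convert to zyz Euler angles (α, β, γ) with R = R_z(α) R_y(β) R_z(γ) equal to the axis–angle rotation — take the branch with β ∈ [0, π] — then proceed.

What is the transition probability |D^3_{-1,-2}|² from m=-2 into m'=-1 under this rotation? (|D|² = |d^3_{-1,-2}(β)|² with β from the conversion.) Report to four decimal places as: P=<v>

Axis–angle → zyz. n̂ = (sinθₙcosφₙ, sinθₙsinφₙ, cosθₙ) = (-0.736606, -0.613301, +0.285086), ω = 3.1311.
R = I cosω + sinω [n̂]ₓ + (1−cosω) n̂n̂ᵀ gives
  R = [+0.085202, +0.900506, -0.426416; +0.906488, -0.247690, -0.341949; -0.413546, -0.357406, -0.837401]
β = atan2(√(R₁₃²+R₂₃²), R₃₃) = 2.563307; α = atan2(R₂₃, R₁₃) mod 2π = 3.817499; γ = atan2(R₃₂, −R₃₁) mod 2π = 5.570477
Split into d^3_{-1,-2}(β=2.5633) × two z-phases.
Half-angle: c=0.285131, s=0.958489. N=√(2·24·1·120)=75.894664
The bounds max(0,m−m')=0 and min(l+m,l−m')=1 give 2 terms
  k=0: (−1)^1·75.8947/(24)·0.2851^5·0.9585^1 = -0.005712
  k=1: (−1)^2·75.8947/(12)·0.2851^3·0.9585^3 = +0.129099
d^3_{-1,-2}(2.5633) = -0.005712 +0.129099 = +0.123387
|D^3_{-1,-2}|² = |d^3_{-1,-2}(β)|² = (+0.123387)² = 0.015224 (the z-rotation phases have unit modulus)

P=0.0152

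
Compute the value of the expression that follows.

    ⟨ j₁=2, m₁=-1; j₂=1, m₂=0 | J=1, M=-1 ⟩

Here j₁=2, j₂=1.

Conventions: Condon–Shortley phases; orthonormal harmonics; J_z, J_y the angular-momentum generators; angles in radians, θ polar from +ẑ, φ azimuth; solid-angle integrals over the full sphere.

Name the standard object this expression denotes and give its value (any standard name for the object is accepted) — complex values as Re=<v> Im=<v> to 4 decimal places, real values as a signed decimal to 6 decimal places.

Clebsch–Gordan coefficient, −√(3/10) ≈ -0.547723

This is a Clebsch–Gordan (vector-coupling) coefficient.
√[3·2!2!0!/5! · 1!3!1!1!0!2!] = √(6/5)
  +(−1)^1/∏(1,1,2,0,0,0)! = -1/2  (running -1/2)
⟨..|..⟩ = √(6/5)·(-1/2) = -0.547723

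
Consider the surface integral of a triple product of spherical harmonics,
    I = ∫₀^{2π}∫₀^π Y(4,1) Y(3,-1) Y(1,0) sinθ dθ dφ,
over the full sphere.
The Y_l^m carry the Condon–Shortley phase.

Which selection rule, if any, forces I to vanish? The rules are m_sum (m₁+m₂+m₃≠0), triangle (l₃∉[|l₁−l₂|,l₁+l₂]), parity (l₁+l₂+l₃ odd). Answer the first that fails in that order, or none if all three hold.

none

m₁+m₂+m₃ = 1 − 1 + 0 = 0  ✓
triangle: |4−3|=1 ≤ l₃=1 ≤ 4+3=7  ✓
parity: l₁+l₂+l₃ = 8 is even  ✓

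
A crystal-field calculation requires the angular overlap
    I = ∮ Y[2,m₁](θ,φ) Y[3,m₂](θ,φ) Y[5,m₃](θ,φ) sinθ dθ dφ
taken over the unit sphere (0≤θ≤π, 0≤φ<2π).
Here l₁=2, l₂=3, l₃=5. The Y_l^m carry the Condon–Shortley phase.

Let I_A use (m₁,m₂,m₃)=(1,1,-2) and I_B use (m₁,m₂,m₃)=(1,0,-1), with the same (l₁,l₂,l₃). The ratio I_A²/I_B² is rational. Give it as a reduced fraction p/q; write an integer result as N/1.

21/16

Shared (l₁,l₂,l₃)=(2,3,5): N and (l;000)² cancel in I_A²/I_B².
A: Δ = 0!·4!·6!/11! = 1/2310; Racah Σ t=0..0: t=0:+1/288 = 1/288; ⇒ 3j(2 3 5; 1 1 -2)² = 1/22, sgn -1
B: Δ = 0!·4!·6!/11! = 1/2310; Racah Σ t=0..0: t=0:+1/216 = 1/216; ⇒ 3j(2 3 5; 1 0 -1)² = 8/231, sgn +1
I_A²/I_B² = (1/22)/(8/231) = 21/16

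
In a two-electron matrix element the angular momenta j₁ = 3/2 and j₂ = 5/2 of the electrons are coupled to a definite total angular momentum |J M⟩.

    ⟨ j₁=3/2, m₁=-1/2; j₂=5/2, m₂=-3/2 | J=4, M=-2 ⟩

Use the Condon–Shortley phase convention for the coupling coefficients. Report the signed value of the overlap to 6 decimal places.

+√(15/28) = +0.731925

j₁+j₂−J=0  J+j₁−j₂=3  J−j₁+j₂=5  j₁+j₂+J+1=9
(j₁±m₁, j₂±m₂, J±M) = (1,2,1,4,2,6)
P² = 8640/7
sum k=0..0:
  [0] +1/48 = 1/48
S = 1/48
C² = P²·S² = 15/28 ; C = +0.731925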